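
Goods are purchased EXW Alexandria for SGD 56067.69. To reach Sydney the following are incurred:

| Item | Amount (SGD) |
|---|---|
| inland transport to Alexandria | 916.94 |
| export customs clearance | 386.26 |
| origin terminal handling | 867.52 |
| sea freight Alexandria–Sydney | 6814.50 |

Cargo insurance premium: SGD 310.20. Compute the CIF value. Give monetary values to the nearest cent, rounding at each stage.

CIF value: SGD 65363.11

CIF = EXW price + pre-shipment costs + freight + insurance
CIF = 56067.69 + 916.94 + 386.26 + 867.52 + 6814.50 + 310.20 = 65363.11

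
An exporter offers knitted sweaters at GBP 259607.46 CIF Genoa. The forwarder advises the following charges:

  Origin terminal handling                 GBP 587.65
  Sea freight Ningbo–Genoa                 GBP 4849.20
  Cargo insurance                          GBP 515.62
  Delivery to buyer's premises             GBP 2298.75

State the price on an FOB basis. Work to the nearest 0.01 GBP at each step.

FOB price: GBP 254242.64

Not relevant to the conversion: origin terminal — on the seller under both CIF and FOB; already in the CIF price and stays in the FOB price. delivery — on the buyer under both terms; not part of either seller's price.
From CIF to FOB, the seller no longer bears: freight, insurance.
FOB price = 259607.46 − 4849.20 − 515.62 = 254242.64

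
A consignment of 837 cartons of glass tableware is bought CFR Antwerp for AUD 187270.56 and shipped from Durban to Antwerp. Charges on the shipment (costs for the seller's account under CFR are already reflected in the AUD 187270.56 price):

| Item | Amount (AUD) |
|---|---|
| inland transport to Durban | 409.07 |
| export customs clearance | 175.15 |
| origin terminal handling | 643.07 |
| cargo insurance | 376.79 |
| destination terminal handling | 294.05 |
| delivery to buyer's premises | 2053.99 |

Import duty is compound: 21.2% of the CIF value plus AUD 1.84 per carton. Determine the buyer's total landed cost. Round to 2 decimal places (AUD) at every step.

Total landed cost: AUD 231316.71

CFR: the seller pays costs through ocean freight to the destination port, but not insurance.
Already in the invoice (seller's account under CFR): inland to port, export clearance, origin terminal — exclude.
CIF value = CFR price + insurance = 187270.56 + 376.79 = 187647.35
Ad valorem component: 187647.35 × 21.2% = 39781.24
Specific component: 837 × 1.84 = 1540.08
Import duty = 39781.24 + 1540.08 = 41321.32
Buyer bears: insurance 376.79 + destination terminal 294.05 + delivery 2053.99 + duty 41321.32 = 44046.15
Landed cost = invoice 187270.56 + 44046.15 = 231316.71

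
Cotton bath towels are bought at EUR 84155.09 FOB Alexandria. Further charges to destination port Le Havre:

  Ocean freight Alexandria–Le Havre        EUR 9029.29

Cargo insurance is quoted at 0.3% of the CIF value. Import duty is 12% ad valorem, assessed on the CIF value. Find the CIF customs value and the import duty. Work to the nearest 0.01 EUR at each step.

CIF value: EUR 93464.77; import duty: EUR 11215.77

Let C be the CIF value. C = FOB price + freight + 0.3% × C
C − 0.3% × C = 84155.09 + 9029.29
0.997 × C = 93184.38
C = 93184.38 / 0.997 = 93464.77
Insurance premium = 0.3% × 93464.77 = 280.39
Import duty = 93464.77 × 12% = 11215.77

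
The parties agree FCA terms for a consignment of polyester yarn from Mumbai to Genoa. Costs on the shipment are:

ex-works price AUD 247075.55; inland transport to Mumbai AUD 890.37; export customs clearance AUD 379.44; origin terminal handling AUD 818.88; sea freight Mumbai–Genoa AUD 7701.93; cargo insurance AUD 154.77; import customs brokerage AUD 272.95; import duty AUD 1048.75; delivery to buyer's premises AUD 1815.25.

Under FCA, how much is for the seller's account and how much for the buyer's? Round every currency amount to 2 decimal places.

FCA: the seller delivers export-cleared goods to the carrier; the buyer bears costs from that point.
Seller's account: goods 247075.55 + inland to port 890.37 + export clearance 379.44 = 248345.36
Buyer's account: origin terminal 818.88 + freight 7701.93 + insurance 154.77 + brokerage 272.95 + duty 1048.75 + delivery 1815.25 = 11812.53

Seller: AUD 248345.36; buyer: AUD 11812.53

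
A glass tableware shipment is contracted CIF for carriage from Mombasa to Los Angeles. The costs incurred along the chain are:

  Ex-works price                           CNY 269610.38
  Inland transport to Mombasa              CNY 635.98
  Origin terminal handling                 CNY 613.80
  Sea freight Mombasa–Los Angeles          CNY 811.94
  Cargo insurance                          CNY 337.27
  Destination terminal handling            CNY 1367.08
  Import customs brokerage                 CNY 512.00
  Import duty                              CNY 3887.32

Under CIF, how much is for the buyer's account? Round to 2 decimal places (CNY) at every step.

CIF: the seller pays costs through ocean freight and marine insurance to the destination port.
Seller's account: goods 269610.38 + inland to port 635.98 + origin terminal 613.80 + freight 811.94 + insurance 337.27 = 272009.37
Buyer's account: destination terminal 1367.08 + brokerage 512.00 + duty 3887.32 = 5766.40

Buyer's account: CNY 5766.40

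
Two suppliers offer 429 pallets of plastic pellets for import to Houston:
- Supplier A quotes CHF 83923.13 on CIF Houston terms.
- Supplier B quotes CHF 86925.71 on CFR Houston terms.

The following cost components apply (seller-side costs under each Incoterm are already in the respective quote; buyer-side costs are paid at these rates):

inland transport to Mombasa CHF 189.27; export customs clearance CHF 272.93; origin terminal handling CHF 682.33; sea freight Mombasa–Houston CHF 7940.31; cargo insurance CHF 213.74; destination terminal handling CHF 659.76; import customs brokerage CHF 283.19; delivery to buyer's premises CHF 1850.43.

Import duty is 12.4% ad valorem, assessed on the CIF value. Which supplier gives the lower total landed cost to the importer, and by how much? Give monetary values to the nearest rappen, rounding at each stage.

Supplier A (CIF):
The CIF price already equals the CIF value: 83923.13
Import duty = 83923.13 × 12.4% = 10406.47
Buyer bears (A): 659.76 + 283.19 + 1850.43 = 2793.38
Landed cost (A) = invoice 83923.13 + 2793.38 + duty 10406.47 = 97122.98
Supplier B (CFR):
CIF value = CFR price + insurance = 86925.71 + 213.74 = 87139.45
Import duty = 87139.45 × 12.4% = 10805.29
Buyer bears (B): 213.74 + 659.76 + 283.19 + 1850.43 = 3007.12
Landed cost (B) = invoice 86925.71 + 3007.12 + duty 10805.29 = 100738.12
Difference = |97122.98 − 100738.12| = 3615.14

Supplier A is cheaper by CHF 3615.14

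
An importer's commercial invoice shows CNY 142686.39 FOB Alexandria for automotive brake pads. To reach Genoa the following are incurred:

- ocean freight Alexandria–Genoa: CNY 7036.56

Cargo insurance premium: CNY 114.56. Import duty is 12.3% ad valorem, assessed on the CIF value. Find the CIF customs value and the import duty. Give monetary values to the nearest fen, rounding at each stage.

CIF value: CNY 149837.51; import duty: CNY 18430.01

CIF = FOB price + freight + insurance
CIF = 142686.39 + 7036.56 + 114.56 = 149837.51
Import duty = 149837.51 × 12.3% = 18430.01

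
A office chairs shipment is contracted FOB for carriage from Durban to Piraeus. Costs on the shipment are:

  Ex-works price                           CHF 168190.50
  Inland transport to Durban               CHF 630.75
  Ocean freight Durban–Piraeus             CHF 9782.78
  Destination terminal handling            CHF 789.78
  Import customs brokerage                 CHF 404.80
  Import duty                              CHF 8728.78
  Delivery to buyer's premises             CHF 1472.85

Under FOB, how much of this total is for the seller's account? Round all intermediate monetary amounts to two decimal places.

Seller's account: CHF 168821.25

FOB: the seller bears costs until goods are on board at the origin port; the buyer bears freight, insurance and all costs thereafter.
Seller's account: goods 168190.50 + inland to port 630.75 = 168821.25
Buyer's account: freight 9782.78 + destination terminal 789.78 + brokerage 404.80 + duty 8728.78 + delivery 1472.85 = 21178.99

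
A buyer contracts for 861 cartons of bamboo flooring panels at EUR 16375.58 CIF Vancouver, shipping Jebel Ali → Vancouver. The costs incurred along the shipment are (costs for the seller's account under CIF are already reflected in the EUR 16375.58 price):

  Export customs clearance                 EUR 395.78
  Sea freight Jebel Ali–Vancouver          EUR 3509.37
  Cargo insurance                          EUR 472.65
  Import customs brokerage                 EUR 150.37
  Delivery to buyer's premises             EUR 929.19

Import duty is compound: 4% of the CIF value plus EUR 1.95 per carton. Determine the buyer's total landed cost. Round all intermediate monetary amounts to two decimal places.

CIF: the seller pays costs through ocean freight and marine insurance to the destination port.
Already in the invoice (seller's account under CIF): export clearance, freight, insurance — exclude.
The CIF price already equals the CIF value: 16375.58
Ad valorem component: 16375.58 × 4% = 655.02
Specific component: 861 × 1.95 = 1678.95
Import duty = 655.02 + 1678.95 = 2333.97
Buyer bears: brokerage 150.37 + delivery 929.19 + duty 2333.97 = 3413.53
Landed cost = invoice 16375.58 + 3413.53 = 19789.11

Total landed cost: EUR 19789.11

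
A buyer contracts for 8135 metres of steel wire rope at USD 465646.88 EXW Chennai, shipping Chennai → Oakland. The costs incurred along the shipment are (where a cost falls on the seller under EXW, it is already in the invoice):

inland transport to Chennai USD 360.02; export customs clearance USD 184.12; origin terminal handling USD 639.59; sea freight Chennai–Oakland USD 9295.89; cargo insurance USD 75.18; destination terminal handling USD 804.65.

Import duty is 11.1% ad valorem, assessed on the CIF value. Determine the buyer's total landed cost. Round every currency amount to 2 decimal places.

Total landed cost: USD 529864.72

EXW: the seller makes goods available at their premises; the buyer bears all onward costs.
CIF value = EXW price + inland to port + export clearance + origin terminal + freight + insurance = 465646.88 + 360.02 + 184.12 + 639.59 + 9295.89 + 75.18 = 476201.68
Import duty = 476201.68 × 11.1% = 52858.39
Buyer bears: inland to port 360.02 + export clearance 184.12 + origin terminal 639.59 + freight 9295.89 + insurance 75.18 + destination terminal 804.65 + duty 52858.39 = 64217.84
Landed cost = invoice 465646.88 + 64217.84 = 529864.72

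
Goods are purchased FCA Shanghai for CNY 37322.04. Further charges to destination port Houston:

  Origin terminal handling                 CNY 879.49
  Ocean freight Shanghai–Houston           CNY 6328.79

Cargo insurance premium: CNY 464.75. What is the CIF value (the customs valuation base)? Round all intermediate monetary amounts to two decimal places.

CIF value: CNY 44995.07

CIF = FCA price + pre-shipment costs + freight + insurance
CIF = 37322.04 + 879.49 + 6328.79 + 464.75 = 44995.07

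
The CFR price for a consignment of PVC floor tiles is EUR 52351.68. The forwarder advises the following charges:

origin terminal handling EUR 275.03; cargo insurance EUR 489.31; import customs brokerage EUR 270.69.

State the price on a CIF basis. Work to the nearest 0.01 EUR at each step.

Not relevant to the conversion: origin terminal — on the seller under both CFR and CIF; already in the CFR price and stays in the CIF price. brokerage — on the buyer under both terms; not part of either seller's price.
From CFR to CIF, the seller additionally bears: insurance.
CIF price = 52351.68 + 489.31 = 52840.99

CIF price: EUR 52840.99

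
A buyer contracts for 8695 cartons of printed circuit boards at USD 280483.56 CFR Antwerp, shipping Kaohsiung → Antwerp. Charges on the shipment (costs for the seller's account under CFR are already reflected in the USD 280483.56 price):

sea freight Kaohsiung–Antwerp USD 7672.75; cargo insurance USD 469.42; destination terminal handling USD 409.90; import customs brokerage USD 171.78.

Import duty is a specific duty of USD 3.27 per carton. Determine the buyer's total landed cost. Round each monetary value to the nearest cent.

Total landed cost: USD 309967.31

CFR: the seller pays costs through ocean freight to the destination port, but not insurance.
Already in the invoice (seller's account under CFR): freight — exclude.
CIF value = CFR price + insurance = 280483.56 + 469.42 = 280952.98
Import duty = 8695 × 3.27 = 28432.65
Buyer bears: insurance 469.42 + destination terminal 409.90 + brokerage 171.78 + duty 28432.65 = 29483.75
Landed cost = invoice 280483.56 + 29483.75 = 309967.31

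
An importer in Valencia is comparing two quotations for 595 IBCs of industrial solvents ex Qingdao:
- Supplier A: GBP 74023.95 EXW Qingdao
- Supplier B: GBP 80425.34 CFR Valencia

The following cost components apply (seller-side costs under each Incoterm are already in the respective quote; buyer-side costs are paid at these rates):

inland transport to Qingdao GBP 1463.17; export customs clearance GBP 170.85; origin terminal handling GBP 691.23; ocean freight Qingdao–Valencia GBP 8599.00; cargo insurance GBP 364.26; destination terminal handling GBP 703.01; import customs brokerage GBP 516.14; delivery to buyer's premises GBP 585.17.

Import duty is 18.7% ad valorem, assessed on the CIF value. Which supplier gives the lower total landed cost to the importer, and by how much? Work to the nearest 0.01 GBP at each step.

Supplier B is cheaper by GBP 5368.63

Supplier A (EXW):
CIF value = EXW price + inland to port + export clearance + origin terminal + freight + insurance = 74023.95 + 1463.17 + 170.85 + 691.23 + 8599.00 + 364.26 = 85312.46
Import duty = 85312.46 × 18.7% = 15953.43
Buyer bears (A): 1463.17 + 170.85 + 691.23 + 8599.00 + 364.26 + 703.01 + 516.14 + 585.17 = 13092.83
Landed cost (A) = invoice 74023.95 + 13092.83 + duty 15953.43 = 103070.21
Supplier B (CFR):
CIF value = CFR price + insurance = 80425.34 + 364.26 = 80789.60
Import duty = 80789.60 × 18.7% = 15107.66
Buyer bears (B): 364.26 + 703.01 + 516.14 + 585.17 = 2168.58
Landed cost (B) = invoice 80425.34 + 2168.58 + duty 15107.66 = 97701.58
Difference = |103070.21 − 97701.58| = 5368.63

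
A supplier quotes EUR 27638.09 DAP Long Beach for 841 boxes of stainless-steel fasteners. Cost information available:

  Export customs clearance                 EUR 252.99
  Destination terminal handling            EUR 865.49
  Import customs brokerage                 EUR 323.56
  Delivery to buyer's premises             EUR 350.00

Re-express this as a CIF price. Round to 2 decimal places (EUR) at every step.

Not relevant to the conversion: export clearance — on the seller under both DAP and CIF; already in the DAP price and stays in the CIF price. brokerage — on the buyer under both terms; not part of either seller's price.
From DAP to CIF, the seller no longer bears: destination terminal, delivery.
CIF price = 27638.09 − 865.49 − 350.00 = 26422.60

CIF price: EUR 26422.60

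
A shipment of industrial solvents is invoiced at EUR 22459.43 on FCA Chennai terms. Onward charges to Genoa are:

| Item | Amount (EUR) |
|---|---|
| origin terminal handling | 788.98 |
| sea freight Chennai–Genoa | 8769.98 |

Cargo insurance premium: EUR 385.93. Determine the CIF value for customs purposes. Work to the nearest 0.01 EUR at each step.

CIF value: EUR 32404.32

CIF = FCA price + pre-shipment costs + freight + insurance
CIF = 22459.43 + 788.98 + 8769.98 + 385.93 = 32404.32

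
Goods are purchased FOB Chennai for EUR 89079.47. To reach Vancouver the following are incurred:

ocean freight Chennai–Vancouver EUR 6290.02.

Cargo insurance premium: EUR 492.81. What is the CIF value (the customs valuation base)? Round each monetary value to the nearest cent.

CIF = FOB price + freight + insurance
CIF = 89079.47 + 6290.02 + 492.81 = 95862.30

CIF value: EUR 95862.30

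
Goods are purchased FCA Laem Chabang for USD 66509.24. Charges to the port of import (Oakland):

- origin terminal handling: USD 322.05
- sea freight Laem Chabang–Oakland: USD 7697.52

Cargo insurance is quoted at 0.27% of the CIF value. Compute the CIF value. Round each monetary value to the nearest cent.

Let C be the CIF value. C = FCA price + pre-shipment costs + freight + 0.27% × C
C − 0.27% × C = 66509.24 + 322.05 + 7697.52
0.9973 × C = 74528.81
C = 74528.81 / 0.9973 = 74730.58
Insurance premium = 0.27% × 74730.58 = 201.77

CIF value: USD 74730.58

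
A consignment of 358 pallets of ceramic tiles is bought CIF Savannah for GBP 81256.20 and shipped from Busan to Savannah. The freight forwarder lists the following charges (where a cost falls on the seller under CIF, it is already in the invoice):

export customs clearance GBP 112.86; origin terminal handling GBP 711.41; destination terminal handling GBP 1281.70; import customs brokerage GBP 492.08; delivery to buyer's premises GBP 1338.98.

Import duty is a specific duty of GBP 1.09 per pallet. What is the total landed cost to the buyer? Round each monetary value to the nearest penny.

CIF: the seller pays costs through ocean freight and marine insurance to the destination port.
Already in the invoice (seller's account under CIF): export clearance, origin terminal — exclude.
The CIF price already equals the CIF value: 81256.20
Import duty = 358 × 1.09 = 390.22
Buyer bears: destination terminal 1281.70 + brokerage 492.08 + delivery 1338.98 + duty 390.22 = 3502.98
Landed cost = invoice 81256.20 + 3502.98 = 84759.18

Total landed cost: GBP 84759.18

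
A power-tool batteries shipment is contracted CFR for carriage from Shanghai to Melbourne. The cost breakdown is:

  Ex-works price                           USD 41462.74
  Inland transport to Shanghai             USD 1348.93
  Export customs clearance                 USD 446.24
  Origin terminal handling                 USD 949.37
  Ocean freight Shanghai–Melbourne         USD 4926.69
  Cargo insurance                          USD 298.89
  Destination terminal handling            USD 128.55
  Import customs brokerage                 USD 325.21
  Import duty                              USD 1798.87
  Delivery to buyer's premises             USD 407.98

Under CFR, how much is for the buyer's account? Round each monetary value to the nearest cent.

CFR: the seller pays costs through ocean freight to the destination port, but not insurance.
Seller's account: goods 41462.74 + inland to port 1348.93 + export clearance 446.24 + origin terminal 949.37 + freight 4926.69 = 49133.97
Buyer's account: insurance 298.89 + destination terminal 128.55 + brokerage 325.21 + duty 1798.87 + delivery 407.98 = 2959.50

Buyer's account: USD 2959.50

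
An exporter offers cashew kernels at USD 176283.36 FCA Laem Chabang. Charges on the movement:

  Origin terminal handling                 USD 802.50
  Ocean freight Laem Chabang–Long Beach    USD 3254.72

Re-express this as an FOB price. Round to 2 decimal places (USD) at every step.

Not relevant to the conversion: freight — on the buyer under both terms; not part of either seller's price.
From FCA to FOB, the seller additionally bears: origin terminal.
FOB price = 176283.36 + 802.50 = 177085.86

FOB price: USD 177085.86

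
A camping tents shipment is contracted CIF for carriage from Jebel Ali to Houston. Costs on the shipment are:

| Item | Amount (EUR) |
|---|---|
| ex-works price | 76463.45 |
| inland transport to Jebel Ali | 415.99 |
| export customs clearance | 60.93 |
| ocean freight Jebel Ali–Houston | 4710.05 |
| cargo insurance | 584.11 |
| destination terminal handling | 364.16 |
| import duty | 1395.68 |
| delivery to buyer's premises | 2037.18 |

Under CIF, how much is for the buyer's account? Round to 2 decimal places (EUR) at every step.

CIF: the seller pays costs through ocean freight and marine insurance to the destination port.
Seller's account: goods 76463.45 + inland to port 415.99 + export clearance 60.93 + freight 4710.05 + insurance 584.11 = 82234.53
Buyer's account: destination terminal 364.16 + duty 1395.68 + delivery 2037.18 = 3797.02

Buyer's account: EUR 3797.02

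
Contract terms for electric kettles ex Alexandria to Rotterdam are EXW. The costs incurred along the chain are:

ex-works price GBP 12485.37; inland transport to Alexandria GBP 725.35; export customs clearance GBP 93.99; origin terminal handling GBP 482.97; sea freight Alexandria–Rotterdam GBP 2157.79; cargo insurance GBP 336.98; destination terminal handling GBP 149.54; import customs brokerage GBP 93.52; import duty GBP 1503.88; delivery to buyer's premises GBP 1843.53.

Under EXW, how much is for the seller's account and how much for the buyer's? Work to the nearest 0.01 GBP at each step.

EXW: the seller makes goods available at their premises; the buyer bears all onward costs.
Seller's account: goods 12485.37 = 12485.37
Buyer's account: inland to port 725.35 + export clearance 93.99 + origin terminal 482.97 + freight 2157.79 + insurance 336.98 + destination terminal 149.54 + brokerage 93.52 + duty 1503.88 + delivery 1843.53 = 7387.55

Seller: GBP 12485.37; buyer: GBP 7387.55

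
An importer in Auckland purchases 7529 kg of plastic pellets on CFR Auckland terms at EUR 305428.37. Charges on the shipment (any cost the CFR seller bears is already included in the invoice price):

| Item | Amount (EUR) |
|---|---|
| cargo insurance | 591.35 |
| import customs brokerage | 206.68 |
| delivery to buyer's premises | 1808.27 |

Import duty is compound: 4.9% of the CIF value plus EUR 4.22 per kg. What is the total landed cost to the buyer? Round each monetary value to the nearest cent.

Total landed cost: EUR 354802.02

CFR: the seller pays costs through ocean freight to the destination port, but not insurance.
CIF value = CFR price + insurance = 305428.37 + 591.35 = 306019.72
Ad valorem component: 306019.72 × 4.9% = 14994.97
Specific component: 7529 × 4.22 = 31772.38
Import duty = 14994.97 + 31772.38 = 46767.35
Buyer bears: insurance 591.35 + brokerage 206.68 + delivery 1808.27 + duty 46767.35 = 49373.65
Landed cost = invoice 305428.37 + 49373.65 = 354802.02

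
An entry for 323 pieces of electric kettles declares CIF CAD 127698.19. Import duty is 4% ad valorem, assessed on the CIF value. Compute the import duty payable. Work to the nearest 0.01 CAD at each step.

Import duty: CAD 5107.93

Import duty = 127698.19 × 4% = 5107.93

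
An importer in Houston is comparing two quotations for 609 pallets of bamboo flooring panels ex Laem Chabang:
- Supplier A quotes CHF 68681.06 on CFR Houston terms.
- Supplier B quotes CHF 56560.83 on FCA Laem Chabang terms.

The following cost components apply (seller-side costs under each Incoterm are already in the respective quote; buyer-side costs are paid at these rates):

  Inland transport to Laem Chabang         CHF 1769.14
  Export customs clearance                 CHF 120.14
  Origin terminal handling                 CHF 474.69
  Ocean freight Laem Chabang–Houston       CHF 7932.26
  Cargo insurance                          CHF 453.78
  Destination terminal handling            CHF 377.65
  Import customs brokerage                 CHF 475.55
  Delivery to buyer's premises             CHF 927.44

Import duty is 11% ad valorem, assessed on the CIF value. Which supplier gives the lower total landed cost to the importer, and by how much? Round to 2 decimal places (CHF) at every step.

Supplier A (CFR):
CIF value = CFR price + insurance = 68681.06 + 453.78 = 69134.84
Import duty = 69134.84 × 11% = 7604.83
Buyer bears (A): 453.78 + 377.65 + 475.55 + 927.44 = 2234.42
Landed cost (A) = invoice 68681.06 + 2234.42 + duty 7604.83 = 78520.31
Supplier B (FCA):
CIF value = FCA price + origin terminal + freight + insurance = 56560.83 + 474.69 + 7932.26 + 453.78 = 65421.56
Import duty = 65421.56 × 11% = 7196.37
Buyer bears (B): 474.69 + 7932.26 + 453.78 + 377.65 + 475.55 + 927.44 = 10641.37
Landed cost (B) = invoice 56560.83 + 10641.37 + duty 7196.37 = 74398.57
Difference = |78520.31 − 74398.57| = 4121.74

Supplier B is cheaper by CHF 4121.74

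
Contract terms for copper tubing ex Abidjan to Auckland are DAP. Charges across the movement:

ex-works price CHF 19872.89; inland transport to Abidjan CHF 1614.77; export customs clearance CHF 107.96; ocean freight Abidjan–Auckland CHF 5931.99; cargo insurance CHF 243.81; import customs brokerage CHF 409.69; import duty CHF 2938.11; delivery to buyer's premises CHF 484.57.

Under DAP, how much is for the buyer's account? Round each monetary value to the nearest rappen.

Buyer's account: CHF 3347.80

DAP: the seller bears all costs to the named destination except import duty and clearance.
Seller's account: goods 19872.89 + inland to port 1614.77 + export clearance 107.96 + freight 5931.99 + insurance 243.81 + delivery 484.57 = 28255.99
Buyer's account: brokerage 409.69 + duty 2938.11 = 3347.80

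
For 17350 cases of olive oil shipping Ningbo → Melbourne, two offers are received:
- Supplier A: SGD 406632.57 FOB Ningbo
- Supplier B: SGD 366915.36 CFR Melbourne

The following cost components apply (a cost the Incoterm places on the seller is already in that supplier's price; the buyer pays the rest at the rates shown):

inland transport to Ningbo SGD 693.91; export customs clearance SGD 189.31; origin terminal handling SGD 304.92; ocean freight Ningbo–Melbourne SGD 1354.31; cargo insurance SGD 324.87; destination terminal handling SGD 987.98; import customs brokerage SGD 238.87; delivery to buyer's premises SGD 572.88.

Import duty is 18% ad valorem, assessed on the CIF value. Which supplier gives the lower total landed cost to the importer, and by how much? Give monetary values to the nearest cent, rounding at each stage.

Supplier B is cheaper by SGD 48464.40

Supplier A (FOB):
CIF value = FOB price + freight + insurance = 406632.57 + 1354.31 + 324.87 = 408311.75
Import duty = 408311.75 × 18% = 73496.12
Buyer bears (A): 1354.31 + 324.87 + 987.98 + 238.87 + 572.88 = 3478.91
Landed cost (A) = invoice 406632.57 + 3478.91 + duty 73496.12 = 483607.60
Supplier B (CFR):
CIF value = CFR price + insurance = 366915.36 + 324.87 = 367240.23
Import duty = 367240.23 × 18% = 66103.24
Buyer bears (B): 324.87 + 987.98 + 238.87 + 572.88 = 2124.60
Landed cost (B) = invoice 366915.36 + 2124.60 + duty 66103.24 = 435143.20
Difference = |483607.60 − 435143.20| = 48464.40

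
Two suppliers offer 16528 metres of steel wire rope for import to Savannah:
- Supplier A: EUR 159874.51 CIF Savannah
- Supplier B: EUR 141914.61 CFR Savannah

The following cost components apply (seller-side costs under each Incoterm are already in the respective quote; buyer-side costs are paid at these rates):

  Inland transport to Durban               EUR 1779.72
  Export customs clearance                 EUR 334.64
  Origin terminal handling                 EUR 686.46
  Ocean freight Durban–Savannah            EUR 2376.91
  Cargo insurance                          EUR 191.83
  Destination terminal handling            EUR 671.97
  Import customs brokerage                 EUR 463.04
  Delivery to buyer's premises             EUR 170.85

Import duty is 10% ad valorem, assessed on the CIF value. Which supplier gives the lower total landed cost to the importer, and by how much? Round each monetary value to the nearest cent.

Supplier B is cheaper by EUR 19544.88

Supplier A (CIF):
The CIF price already equals the CIF value: 159874.51
Import duty = 159874.51 × 10% = 15987.45
Buyer bears (A): 671.97 + 463.04 + 170.85 = 1305.86
Landed cost (A) = invoice 159874.51 + 1305.86 + duty 15987.45 = 177167.82
Supplier B (CFR):
CIF value = CFR price + insurance = 141914.61 + 191.83 = 142106.44
Import duty = 142106.44 × 10% = 14210.64
Buyer bears (B): 191.83 + 671.97 + 463.04 + 170.85 = 1497.69
Landed cost (B) = invoice 141914.61 + 1497.69 + duty 14210.64 = 157622.94
Difference = |177167.82 − 157622.94| = 19544.88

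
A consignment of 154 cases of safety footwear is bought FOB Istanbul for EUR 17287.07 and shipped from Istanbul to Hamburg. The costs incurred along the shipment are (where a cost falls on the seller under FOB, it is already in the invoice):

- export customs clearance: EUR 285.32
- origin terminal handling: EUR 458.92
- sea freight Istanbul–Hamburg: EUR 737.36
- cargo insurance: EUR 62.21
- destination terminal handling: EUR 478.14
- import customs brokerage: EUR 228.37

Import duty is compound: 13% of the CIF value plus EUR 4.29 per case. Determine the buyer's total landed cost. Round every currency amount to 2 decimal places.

FOB: the seller bears costs until goods are on board at the origin port; the buyer bears freight, insurance and all costs thereafter.
Already in the invoice (seller's account under FOB): export clearance, origin terminal — exclude.
CIF value = FOB price + freight + insurance = 17287.07 + 737.36 + 62.21 = 18086.64
Ad valorem component: 18086.64 × 13% = 2351.26
Specific component: 154 × 4.29 = 660.66
Import duty = 2351.26 + 660.66 = 3011.92
Buyer bears: freight 737.36 + insurance 62.21 + destination terminal 478.14 + brokerage 228.37 + duty 3011.92 = 4518.00
Landed cost = invoice 17287.07 + 4518.00 = 21805.07

Total landed cost: EUR 21805.07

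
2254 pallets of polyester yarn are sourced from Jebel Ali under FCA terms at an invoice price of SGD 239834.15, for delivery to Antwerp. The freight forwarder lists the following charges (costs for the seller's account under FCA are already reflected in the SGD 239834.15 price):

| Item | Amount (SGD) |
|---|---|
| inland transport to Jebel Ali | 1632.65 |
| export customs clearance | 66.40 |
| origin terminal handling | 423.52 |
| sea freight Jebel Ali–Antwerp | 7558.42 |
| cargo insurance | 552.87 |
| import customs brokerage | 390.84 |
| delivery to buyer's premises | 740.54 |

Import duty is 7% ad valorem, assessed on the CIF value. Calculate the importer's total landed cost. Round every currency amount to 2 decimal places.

Total landed cost: SGD 266886.17

FCA: the seller delivers export-cleared goods to the carrier; the buyer bears costs from that point.
Already in the invoice (seller's account under FCA): inland to port, export clearance — exclude.
CIF value = FCA price + origin terminal + freight + insurance = 239834.15 + 423.52 + 7558.42 + 552.87 = 248368.96
Import duty = 248368.96 × 7% = 17385.83
Buyer bears: origin terminal 423.52 + freight 7558.42 + insurance 552.87 + brokerage 390.84 + delivery 740.54 + duty 17385.83 = 27052.02
Landed cost = invoice 239834.15 + 27052.02 = 266886.17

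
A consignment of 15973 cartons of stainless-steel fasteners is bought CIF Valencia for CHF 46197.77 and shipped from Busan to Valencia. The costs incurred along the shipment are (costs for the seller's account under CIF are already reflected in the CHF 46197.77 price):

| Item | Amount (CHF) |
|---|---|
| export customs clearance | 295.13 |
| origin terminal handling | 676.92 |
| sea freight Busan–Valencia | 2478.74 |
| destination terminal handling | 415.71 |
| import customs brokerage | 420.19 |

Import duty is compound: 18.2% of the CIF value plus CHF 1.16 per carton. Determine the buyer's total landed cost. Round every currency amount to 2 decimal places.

CIF: the seller pays costs through ocean freight and marine insurance to the destination port.
Already in the invoice (seller's account under CIF): export clearance, origin terminal, freight — exclude.
The CIF price already equals the CIF value: 46197.77
Ad valorem component: 46197.77 × 18.2% = 8407.99
Specific component: 15973 × 1.16 = 18528.68
Import duty = 8407.99 + 18528.68 = 26936.67
Buyer bears: destination terminal 415.71 + brokerage 420.19 + duty 26936.67 = 27772.57
Landed cost = invoice 46197.77 + 27772.57 = 73970.34

Total landed cost: CHF 73970.34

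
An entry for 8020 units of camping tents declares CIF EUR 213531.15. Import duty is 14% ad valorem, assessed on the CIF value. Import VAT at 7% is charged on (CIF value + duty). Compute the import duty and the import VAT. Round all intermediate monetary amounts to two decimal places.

Import duty: EUR 29894.36; import VAT: EUR 17039.79

Import duty = 213531.15 × 14% = 29894.36
VAT base = CIF + duty = 213531.15 + 29894.36 = 243425.51
Import VAT = 243425.51 × 7% = 17039.79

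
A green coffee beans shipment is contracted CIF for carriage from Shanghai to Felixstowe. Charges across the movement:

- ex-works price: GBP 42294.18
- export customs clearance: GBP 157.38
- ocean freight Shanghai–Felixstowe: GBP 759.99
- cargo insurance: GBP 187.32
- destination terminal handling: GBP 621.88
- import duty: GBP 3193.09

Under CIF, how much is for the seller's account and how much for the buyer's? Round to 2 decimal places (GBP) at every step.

CIF: the seller pays costs through ocean freight and marine insurance to the destination port.
Seller's account: goods 42294.18 + export clearance 157.38 + freight 759.99 + insurance 187.32 = 43398.87
Buyer's account: destination terminal 621.88 + duty 3193.09 = 3814.97

Seller: GBP 43398.87; buyer: GBP 3814.97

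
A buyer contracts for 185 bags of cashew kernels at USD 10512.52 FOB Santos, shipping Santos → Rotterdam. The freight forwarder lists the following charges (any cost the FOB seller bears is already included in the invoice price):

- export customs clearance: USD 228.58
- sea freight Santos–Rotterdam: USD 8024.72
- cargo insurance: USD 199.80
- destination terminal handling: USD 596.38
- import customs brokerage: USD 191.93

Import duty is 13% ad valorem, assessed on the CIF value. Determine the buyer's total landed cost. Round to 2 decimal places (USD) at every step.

Total landed cost: USD 21961.17

FOB: the seller bears costs until goods are on board at the origin port; the buyer bears freight, insurance and all costs thereafter.
Already in the invoice (seller's account under FOB): export clearance — exclude.
CIF value = FOB price + freight + insurance = 10512.52 + 8024.72 + 199.80 = 18737.04
Import duty = 18737.04 × 13% = 2435.82
Buyer bears: freight 8024.72 + insurance 199.80 + destination terminal 596.38 + brokerage 191.93 + duty 2435.82 = 11448.65
Landed cost = invoice 10512.52 + 11448.65 = 21961.17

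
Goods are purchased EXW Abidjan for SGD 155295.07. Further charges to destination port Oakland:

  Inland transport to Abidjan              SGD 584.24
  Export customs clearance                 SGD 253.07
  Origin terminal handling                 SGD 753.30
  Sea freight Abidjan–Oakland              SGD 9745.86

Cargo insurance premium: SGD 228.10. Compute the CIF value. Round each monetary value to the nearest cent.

CIF value: SGD 166859.64

CIF = EXW price + pre-shipment costs + freight + insurance
CIF = 155295.07 + 584.24 + 253.07 + 753.30 + 9745.86 + 228.10 = 166859.64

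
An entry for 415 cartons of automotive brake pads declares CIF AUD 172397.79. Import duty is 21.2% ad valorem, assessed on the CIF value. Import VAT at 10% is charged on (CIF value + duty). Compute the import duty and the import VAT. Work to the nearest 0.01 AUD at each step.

Import duty: AUD 36548.33; import VAT: AUD 20894.61

Import duty = 172397.79 × 21.2% = 36548.33
VAT base = CIF + duty = 172397.79 + 36548.33 = 208946.12
Import VAT = 208946.12 × 10% = 20894.61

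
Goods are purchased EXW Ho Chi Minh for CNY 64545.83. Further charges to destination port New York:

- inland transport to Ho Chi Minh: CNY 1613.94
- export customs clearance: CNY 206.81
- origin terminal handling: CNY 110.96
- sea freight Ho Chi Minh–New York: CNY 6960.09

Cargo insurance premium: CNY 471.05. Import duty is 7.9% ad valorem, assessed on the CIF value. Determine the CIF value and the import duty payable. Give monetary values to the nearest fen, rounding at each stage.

CIF = EXW price + pre-shipment costs + freight + insurance
CIF = 64545.83 + 1613.94 + 206.81 + 110.96 + 6960.09 + 471.05 = 73908.68
Import duty = 73908.68 × 7.9% = 5838.79

CIF value: CNY 73908.68; import duty: CNY 5838.79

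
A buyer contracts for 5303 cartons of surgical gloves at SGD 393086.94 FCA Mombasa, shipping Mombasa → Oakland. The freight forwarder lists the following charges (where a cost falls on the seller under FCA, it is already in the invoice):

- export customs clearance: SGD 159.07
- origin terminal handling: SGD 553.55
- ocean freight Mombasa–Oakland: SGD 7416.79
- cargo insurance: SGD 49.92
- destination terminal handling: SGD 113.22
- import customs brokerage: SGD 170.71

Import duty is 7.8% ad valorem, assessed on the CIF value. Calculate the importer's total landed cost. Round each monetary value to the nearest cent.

FCA: the seller delivers export-cleared goods to the carrier; the buyer bears costs from that point.
Already in the invoice (seller's account under FCA): export clearance — exclude.
CIF value = FCA price + origin terminal + freight + insurance = 393086.94 + 553.55 + 7416.79 + 49.92 = 401107.20
Import duty = 401107.20 × 7.8% = 31286.36
Buyer bears: origin terminal 553.55 + freight 7416.79 + insurance 49.92 + destination terminal 113.22 + brokerage 170.71 + duty 31286.36 = 39590.55
Landed cost = invoice 393086.94 + 39590.55 = 432677.49

Total landed cost: SGD 432677.49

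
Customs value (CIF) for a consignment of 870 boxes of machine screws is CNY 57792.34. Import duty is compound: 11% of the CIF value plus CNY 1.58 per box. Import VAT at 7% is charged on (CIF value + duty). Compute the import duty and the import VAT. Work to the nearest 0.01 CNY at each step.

Import duty: CNY 7731.76; import VAT: CNY 4586.69

Ad valorem component: 57792.34 × 11% = 6357.16
Specific component: 870 × 1.58 = 1374.60
Import duty = 6357.16 + 1374.60 = 7731.76
VAT base = CIF + duty = 57792.34 + 7731.76 = 65524.10
Import VAT = 65524.10 × 7% = 4586.69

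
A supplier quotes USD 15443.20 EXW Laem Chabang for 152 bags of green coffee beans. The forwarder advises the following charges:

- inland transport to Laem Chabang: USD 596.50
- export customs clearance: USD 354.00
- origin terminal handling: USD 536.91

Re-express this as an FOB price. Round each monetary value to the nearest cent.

From EXW to FOB, the seller additionally bears: inland to port, export clearance, origin terminal.
FOB price = 15443.20 + 596.50 + 354.00 + 536.91 = 16930.61

FOB price: USD 16930.61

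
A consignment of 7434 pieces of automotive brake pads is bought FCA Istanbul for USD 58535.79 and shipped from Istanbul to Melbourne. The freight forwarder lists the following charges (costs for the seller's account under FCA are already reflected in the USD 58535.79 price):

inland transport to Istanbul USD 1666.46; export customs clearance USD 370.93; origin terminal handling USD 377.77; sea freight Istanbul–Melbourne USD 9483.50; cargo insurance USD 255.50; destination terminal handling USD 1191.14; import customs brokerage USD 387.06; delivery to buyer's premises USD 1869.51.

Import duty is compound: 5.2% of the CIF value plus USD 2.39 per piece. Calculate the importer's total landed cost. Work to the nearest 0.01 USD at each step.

Total landed cost: USD 93437.46

FCA: the seller delivers export-cleared goods to the carrier; the buyer bears costs from that point.
Already in the invoice (seller's account under FCA): inland to port, export clearance — exclude.
CIF value = FCA price + origin terminal + freight + insurance = 58535.79 + 377.77 + 9483.50 + 255.50 = 68652.56
Ad valorem component: 68652.56 × 5.2% = 3569.93
Specific component: 7434 × 2.39 = 17767.26
Import duty = 3569.93 + 17767.26 = 21337.19
Buyer bears: origin terminal 377.77 + freight 9483.50 + insurance 255.50 + destination terminal 1191.14 + brokerage 387.06 + delivery 1869.51 + duty 21337.19 = 34901.67
Landed cost = invoice 58535.79 + 34901.67 = 93437.46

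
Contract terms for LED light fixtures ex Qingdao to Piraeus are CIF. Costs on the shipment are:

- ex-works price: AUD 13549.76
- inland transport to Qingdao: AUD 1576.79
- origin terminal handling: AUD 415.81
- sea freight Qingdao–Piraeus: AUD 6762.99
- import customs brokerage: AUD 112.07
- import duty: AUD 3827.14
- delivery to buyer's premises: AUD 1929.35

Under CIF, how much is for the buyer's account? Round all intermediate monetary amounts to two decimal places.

CIF: the seller pays costs through ocean freight and marine insurance to the destination port.
Seller's account: goods 13549.76 + inland to port 1576.79 + origin terminal 415.81 + freight 6762.99 = 22305.35
Buyer's account: brokerage 112.07 + duty 3827.14 + delivery 1929.35 = 5868.56

Buyer's account: AUD 5868.56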